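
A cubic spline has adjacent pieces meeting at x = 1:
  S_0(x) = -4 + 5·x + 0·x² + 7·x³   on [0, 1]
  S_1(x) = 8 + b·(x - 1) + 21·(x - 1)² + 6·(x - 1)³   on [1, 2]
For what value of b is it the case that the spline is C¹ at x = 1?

26

S_0'(x) = 5 + 0·x + 21·x², so S_0'(1) = 26. On the right, S_1'(1) = b, so b = 26.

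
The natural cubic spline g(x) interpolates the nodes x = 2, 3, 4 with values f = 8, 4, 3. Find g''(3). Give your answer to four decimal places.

4.5000

Write M_i for g''(x_i). With h_i = 1, 1 and divided differences Δ_i = -4, -1, the continuity of g' gives the tridiagonal system
  1·M_0 + 4·M_1 + 1·M_2 = 6(Δ_1 - Δ_0) = 18
Natural end conditions: M_0 = M_2 = 0.
Solving: M_0 = 0, M_1 = 9/2, M_2 = 0.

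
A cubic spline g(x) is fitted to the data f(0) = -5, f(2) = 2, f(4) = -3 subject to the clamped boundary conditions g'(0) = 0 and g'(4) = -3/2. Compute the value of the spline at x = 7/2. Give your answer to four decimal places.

-1.6914

Let σ_i = g''(x_i). Step sizes h_i = 2, 2; slopes of the chords Δ_i = (y_(i+1) - y_i)/h_i = 7/2, -5/2.
  2·σ_0 + 8·σ_1 + 2·σ_2 = 6(Δ_1 - Δ_0) = -36
Clamped end conditions give two more equations: 2h_0·σ_0 + h_0·σ_1 = 6(Δ_0 - g'(0)) = 21 and h_1·σ_1 + 2h_1·σ_2 = 6(g'(4) - Δ_1) = 6.
Solving: σ_0 = 75/8, σ_1 = -33/4, σ_2 = 45/8.
On [2, 4], g(x) = 2 + 9/8·(x - 2) - 33/8·(x - 2)² + 37/32·(x - 2)³.
With (x - 2) = 3/2: g(7/2) = -433/256.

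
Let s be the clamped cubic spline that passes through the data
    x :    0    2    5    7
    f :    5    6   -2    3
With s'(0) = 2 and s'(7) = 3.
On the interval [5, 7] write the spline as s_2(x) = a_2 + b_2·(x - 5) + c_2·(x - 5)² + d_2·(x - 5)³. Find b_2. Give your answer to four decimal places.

Put m_i = s'' at the i-th knot. Here h = (2, 3, 2) and Δ = (1/2, -8/3, 5/2), so the interior equations h_(i-1)·m_(i-1) + 2(h_(i-1)+h_i)·m_i + h_i·m_(i+1) = 6(Δ_i − Δ_(i-1)) read
  2·m_0 + 10·m_1 + 3·m_2 = 6(Δ_1 - Δ_0) = -19
  3·m_1 + 10·m_2 + 2·m_3 = 6(Δ_2 - Δ_1) = 31
Clamped end conditions give two more equations: 2h_0·m_0 + h_0·m_1 = 6(Δ_0 - s'(0)) = -9 and h_2·m_2 + 2h_2·m_3 = 6(s'(7) - Δ_2) = 3.
Solving: m_0 = -35/48, m_1 = -73/24, m_2 = 103/24, m_3 = -67/48.
On [5, 7], with s_2(x) = a_2 + b_2·(x - 5) + c_2·(x - 5)² + d_2·(x - 5)³: c_2 = m_2/2 = 103/48, d_2 = (m_3 - m_2)/(6h_2) = -91/192, b_2 = Δ_2 - h_2(2m_2 + m_3)/6 = 5/48.

0.1042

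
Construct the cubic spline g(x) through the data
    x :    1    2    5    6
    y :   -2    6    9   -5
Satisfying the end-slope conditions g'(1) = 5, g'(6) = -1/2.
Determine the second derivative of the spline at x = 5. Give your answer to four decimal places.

With m_i denoting the second derivative at x_i, h_i = 1, 3, 1, and Δ_i = (y_(i+1) − y_i)/h_i = 8, 1, -14:
  1·m_0 + 8·m_1 + 3·m_2 = 6(Δ_1 - Δ_0) = -42
  3·m_1 + 8·m_2 + 1·m_3 = 6(Δ_2 - Δ_1) = -90
Clamped end conditions give two more equations: 2h_0·m_0 + h_0·m_1 = 6(Δ_0 - g'(1)) = 18 and h_2·m_2 + 2h_2·m_3 = 6(g'(6) - Δ_2) = 81.
Hence m_0 = 187/21, m_1 = 4/21, m_2 = -367/21, m_3 = 1034/21.

-17.4762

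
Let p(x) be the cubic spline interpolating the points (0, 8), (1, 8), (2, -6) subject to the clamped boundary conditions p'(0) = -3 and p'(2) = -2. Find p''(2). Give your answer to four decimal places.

Write m_i for p''(x_i). With h_i = 1, 1 and divided differences Δ_i = 0, -14, the continuity of p' gives the tridiagonal system
  1·m_0 + 4·m_1 + 1·m_2 = 6(Δ_1 - Δ_0) = -84
Clamped end conditions give two more equations: 2h_0·m_0 + h_0·m_1 = 6(Δ_0 - p'(0)) = 18 and h_1·m_1 + 2h_1·m_2 = 6(p'(2) - Δ_1) = 72.
Forward elimination and back-substitution give m_0 = 61/2, m_1 = -43, m_2 = 115/2.

57.5000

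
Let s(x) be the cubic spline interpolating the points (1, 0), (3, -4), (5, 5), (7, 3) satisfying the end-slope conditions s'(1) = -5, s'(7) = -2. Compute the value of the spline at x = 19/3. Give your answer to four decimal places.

4.4815

Write σ_i for s''(x_i). With h_i = 2, 2, 2 and divided differences Δ_i = -2, 9/2, -1, the continuity of s' gives the tridiagonal system
  2·σ_0 + 8·σ_1 + 2·σ_2 = 6(Δ_1 - Δ_0) = 39
  2·σ_1 + 8·σ_2 + 2·σ_3 = 6(Δ_2 - Δ_1) = -33
Clamped end conditions give two more equations: 2h_0·σ_0 + h_0·σ_1 = 6(Δ_0 - s'(1)) = 18 and h_2·σ_2 + 2h_2·σ_3 = 6(s'(7) - Δ_2) = -6.
Solving the tridiagonal system: σ_0 = 3/2, σ_1 = 6, σ_2 = -6, σ_3 = 3/2.
On [5, 7], s(x) = 5 + 5/2·(x - 5) - 3·(x - 5)² + 5/8·(x - 5)³.
With (x - 5) = 4/3: s(19/3) = 121/27.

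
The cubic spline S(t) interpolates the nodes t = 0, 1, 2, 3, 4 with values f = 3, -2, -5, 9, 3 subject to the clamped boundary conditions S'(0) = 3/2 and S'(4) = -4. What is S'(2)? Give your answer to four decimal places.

Let σ_i = S''(x_i). Step sizes h_i = 1, 1, 1, 1; slopes of the chords Δ_i = (y_(i+1) - y_i)/h_i = -5, -3, 14, -6.
  1·σ_0 + 4·σ_1 + 1·σ_2 = 6(Δ_1 - Δ_0) = 12
  1·σ_1 + 4·σ_2 + 1·σ_3 = 6(Δ_2 - Δ_1) = 102
  1·σ_2 + 4·σ_3 + 1·σ_4 = 6(Δ_3 - Δ_2) = -120
Clamped end conditions give two more equations: 2h_0·σ_0 + h_0·σ_1 = 6(Δ_0 - S'(0)) = -39 and h_3·σ_3 + 2h_3·σ_4 = 6(S'(4) - Δ_3) = 12.
Solving: σ_0 = -149/8, σ_1 = -7/4, σ_2 = 301/8, σ_3 = -187/4, σ_4 = 235/8.
On [2, 3], S'(t) = b_2 + 2c_2·(t - 2) + 3d_2·(t - 2)² with b_2 = Δ_2 - h_2(2σ_2 + σ_3)/6 = 37/4, c_2 = σ_2/2 = 301/16, d_2 = (σ_3 - σ_2)/(6h_2) = -225/16. So S'(2) = 37/4.

9.2500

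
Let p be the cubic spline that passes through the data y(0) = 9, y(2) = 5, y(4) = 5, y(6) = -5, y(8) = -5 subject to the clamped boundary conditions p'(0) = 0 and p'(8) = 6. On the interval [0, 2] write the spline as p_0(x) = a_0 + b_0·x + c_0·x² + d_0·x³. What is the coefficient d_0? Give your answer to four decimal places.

0.7723

Let m_i = p''(x_i). Step sizes h_i = 2, 2, 2, 2; slopes of the chords Δ_i = (y_(i+1) - y_i)/h_i = -2, 0, -5, 0.
  2·m_0 + 8·m_1 + 2·m_2 = 6(Δ_1 - Δ_0) = 12
  2·m_1 + 8·m_2 + 2·m_3 = 6(Δ_2 - Δ_1) = -30
  2·m_2 + 8·m_3 + 2·m_4 = 6(Δ_3 - Δ_2) = 30
Clamped end conditions give two more equations: 2h_0·m_0 + h_0·m_1 = 6(Δ_0 - p'(0)) = -12 and h_3·m_3 + 2h_3·m_4 = 6(p'(8) - Δ_3) = 36.
Solving: m_0 = -285/56, m_1 = 117/28, m_2 = -45/8, m_3 = 93/28, m_4 = 411/56.
On [0, 2], with p_0(x) = a_0 + b_0·x + c_0·x² + d_0·x³: c_0 = m_0/2 = -285/112, d_0 = (m_1 - m_0)/(6h_0) = 173/224, b_0 = Δ_0 - h_0(2m_0 + m_1)/6 = 0.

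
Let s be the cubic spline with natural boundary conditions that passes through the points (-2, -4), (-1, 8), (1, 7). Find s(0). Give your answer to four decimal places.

Put M_i = s'' at the i-th knot. Here h = (1, 2) and Δ = (12, -1/2), so the interior equations h_(i-1)·M_(i-1) + 2(h_(i-1)+h_i)·M_i + h_i·M_(i+1) = 6(Δ_i − Δ_(i-1)) read
  1·M_0 + 6·M_1 + 2·M_2 = 6(Δ_1 - Δ_0) = -75
Natural end conditions: M_0 = M_2 = 0.
Hence M_0 = 0, M_1 = -25/2, M_2 = 0.
On [-1, 1], s(x) = 8 + 47/6·(x + 1) - 25/4·(x + 1)² + 25/24·(x + 1)³.
With (x + 1) = 1: s(0) = 85/8.

10.6250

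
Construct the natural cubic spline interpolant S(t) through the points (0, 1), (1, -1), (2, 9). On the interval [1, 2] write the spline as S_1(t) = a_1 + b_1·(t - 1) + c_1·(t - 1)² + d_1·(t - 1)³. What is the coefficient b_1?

4

Let M_i = S''(x_i). Step sizes h_i = 1, 1; slopes of the chords Δ_i = (y_(i+1) - y_i)/h_i = -2, 10.
  1·M_0 + 4·M_1 + 1·M_2 = 6(Δ_1 - Δ_0) = 72
Natural end conditions: M_0 = M_2 = 0.
Hence M_0 = 0, M_1 = 18, M_2 = 0.
On [1, 2], with S_1(t) = a_1 + b_1·(t - 1) + c_1·(t - 1)² + d_1·(t - 1)³: c_1 = M_1/2 = 9, d_1 = (M_2 - M_1)/(6h_1) = -3, b_1 = Δ_1 - h_1(2M_1 + M_2)/6 = 4.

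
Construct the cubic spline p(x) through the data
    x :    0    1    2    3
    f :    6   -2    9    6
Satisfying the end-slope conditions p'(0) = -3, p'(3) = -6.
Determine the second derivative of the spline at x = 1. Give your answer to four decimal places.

With m_i denoting the second derivative at x_i, h_i = 1, 1, 1, and Δ_i = (y_(i+1) − y_i)/h_i = -8, 11, -3:
  1·m_0 + 4·m_1 + 1·m_2 = 6(Δ_1 - Δ_0) = 114
  1·m_1 + 4·m_2 + 1·m_3 = 6(Δ_2 - Δ_1) = -84
Clamped end conditions give two more equations: 2h_0·m_0 + h_0·m_1 = 6(Δ_0 - p'(0)) = -30 and h_2·m_2 + 2h_2·m_3 = 6(p'(3) - Δ_2) = -18.
Solving: m_0 = -192/5, m_1 = 234/5, m_2 = -174/5, m_3 = 42/5.

46.8000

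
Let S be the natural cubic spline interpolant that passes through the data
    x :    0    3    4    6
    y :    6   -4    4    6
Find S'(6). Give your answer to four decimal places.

Let m_i = S''(x_i). Step sizes h_i = 3, 1, 2; slopes of the chords Δ_i = (y_(i+1) - y_i)/h_i = -10/3, 8, 1.
  3·m_0 + 8·m_1 + 1·m_2 = 6(Δ_1 - Δ_0) = 68
  1·m_1 + 6·m_2 + 2·m_3 = 6(Δ_2 - Δ_1) = -42
Natural end conditions: m_0 = m_3 = 0.
Forward elimination and back-substitution give m_0 = 0, m_1 = 450/47, m_2 = -404/47, m_3 = 0.
On [4, 6], S'(x) = b_2 + 2c_2·(x - 4) + 3d_2·(x - 4)² with b_2 = Δ_2 - h_2(2m_2 + m_3)/6 = 949/141, c_2 = m_2/2 = -202/47, d_2 = (m_3 - m_2)/(6h_2) = 101/141. So S'(6) = -263/141.

-1.8652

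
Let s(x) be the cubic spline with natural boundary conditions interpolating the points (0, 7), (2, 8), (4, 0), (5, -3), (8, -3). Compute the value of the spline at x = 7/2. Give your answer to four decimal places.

2.1763

Put m_i = s'' at the i-th knot. Here h = (2, 2, 1, 3) and Δ = (1/2, -4, -3, 0), so the interior equations h_(i-1)·m_(i-1) + 2(h_(i-1)+h_i)·m_i + h_i·m_(i+1) = 6(Δ_i − Δ_(i-1)) read
  2·m_0 + 8·m_1 + 2·m_2 = 6(Δ_1 - Δ_0) = -27
  2·m_1 + 6·m_2 + 1·m_3 = 6(Δ_2 - Δ_1) = 6
  1·m_2 + 8·m_3 + 3·m_4 = 6(Δ_3 - Δ_2) = 18
Natural end conditions: m_0 = m_4 = 0.
Hence m_0 = 0, m_1 = -1329/344, m_2 = 84/43, m_3 = 345/172, m_4 = 0.
On [2, 4], s(x) = 8 - 357/172·(x - 2) - 1329/688·(x - 2)² + 667/1376·(x - 2)³.
With (x - 2) = 3/2: s(7/2) = 23957/11008.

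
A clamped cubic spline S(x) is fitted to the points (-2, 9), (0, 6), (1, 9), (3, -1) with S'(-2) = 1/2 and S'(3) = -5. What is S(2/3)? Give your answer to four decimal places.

8.2639

Let m_i = S''(x_i). Step sizes h_i = 2, 1, 2; slopes of the chords Δ_i = (y_(i+1) - y_i)/h_i = -3/2, 3, -5.
  2·m_0 + 6·m_1 + 1·m_2 = 6(Δ_1 - Δ_0) = 27
  1·m_1 + 6·m_2 + 2·m_3 = 6(Δ_2 - Δ_1) = -48
Clamped end conditions give two more equations: 2h_0·m_0 + h_0·m_1 = 6(Δ_0 - S'(-2)) = -12 and h_2·m_2 + 2h_2·m_3 = 6(S'(3) - Δ_2) = 0.
Solving the tridiagonal system: m_0 = -119/16, m_1 = 71/8, m_2 = -91/8, m_3 = 91/16.
On [0, 1], S(x) = 6 + 31/16·x + 71/16·x² - 27/8·x³.
With x = 2/3: S(2/3) = 595/72.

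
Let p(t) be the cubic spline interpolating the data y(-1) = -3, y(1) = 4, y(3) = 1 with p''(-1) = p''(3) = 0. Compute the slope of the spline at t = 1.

1

Write M_i for p''(x_i). With h_i = 2, 2 and divided differences Δ_i = 7/2, -3/2, the continuity of p' gives the tridiagonal system
  2·M_0 + 8·M_1 + 2·M_2 = 6(Δ_1 - Δ_0) = -30
Natural end conditions: M_0 = M_2 = 0.
Solving the tridiagonal system: M_0 = 0, M_1 = -15/4, M_2 = 0.
On [1, 3], p'(t) = b_1 + 2c_1·(t - 1) + 3d_1·(t - 1)² with b_1 = Δ_1 - h_1(2M_1 + M_2)/6 = 1, c_1 = M_1/2 = -15/8, d_1 = (M_2 - M_1)/(6h_1) = 5/16. So p'(1) = 1.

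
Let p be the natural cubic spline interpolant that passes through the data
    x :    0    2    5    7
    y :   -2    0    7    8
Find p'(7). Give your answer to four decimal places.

Write m_i for p''(x_i). With h_i = 2, 3, 2 and divided differences Δ_i = 1, 7/3, 1/2, the continuity of p' gives the tridiagonal system
  2·m_0 + 10·m_1 + 3·m_2 = 6(Δ_1 - Δ_0) = 8
  3·m_1 + 10·m_2 + 2·m_3 = 6(Δ_2 - Δ_1) = -11
Natural end conditions: m_0 = m_3 = 0.
Hence m_0 = 0, m_1 = 113/91, m_2 = -134/91, m_3 = 0.
On [5, 7], p'(x) = b_2 + 2c_2·(x - 5) + 3d_2·(x - 5)² with b_2 = Δ_2 - h_2(2m_2 + m_3)/6 = 809/546, c_2 = m_2/2 = -67/91, d_2 = (m_3 - m_2)/(6h_2) = 67/546. So p'(7) = 5/546.

0.0092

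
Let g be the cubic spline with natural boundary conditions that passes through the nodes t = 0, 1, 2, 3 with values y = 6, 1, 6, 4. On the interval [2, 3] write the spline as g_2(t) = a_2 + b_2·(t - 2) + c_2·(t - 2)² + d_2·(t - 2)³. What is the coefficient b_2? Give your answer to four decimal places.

Let M_i = g''(x_i). Step sizes h_i = 1, 1, 1; slopes of the chords Δ_i = (y_(i+1) - y_i)/h_i = -5, 5, -2.
  1·M_0 + 4·M_1 + 1·M_2 = 6(Δ_1 - Δ_0) = 60
  1·M_1 + 4·M_2 + 1·M_3 = 6(Δ_2 - Δ_1) = -42
Natural end conditions: M_0 = M_3 = 0.
Hence M_0 = 0, M_1 = 94/5, M_2 = -76/5, M_3 = 0.
On [2, 3], with g_2(t) = a_2 + b_2·(t - 2) + c_2·(t - 2)² + d_2·(t - 2)³: c_2 = M_2/2 = -38/5, d_2 = (M_3 - M_2)/(6h_2) = 38/15, b_2 = Δ_2 - h_2(2M_2 + M_3)/6 = 46/15.

3.0667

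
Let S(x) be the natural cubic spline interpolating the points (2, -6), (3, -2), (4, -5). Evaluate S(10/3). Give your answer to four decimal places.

-2.3519

Write σ_i for S''(x_i). With h_i = 1, 1 and divided differences Δ_i = 4, -3, the continuity of S' gives the tridiagonal system
  1·σ_0 + 4·σ_1 + 1·σ_2 = 6(Δ_1 - Δ_0) = -42
Natural end conditions: σ_0 = σ_2 = 0.
Solving: σ_0 = 0, σ_1 = -21/2, σ_2 = 0.
On [3, 4], S(x) = -2 + 1/2·(x - 3) - 21/4·(x - 3)² + 7/4·(x - 3)³.
With (x - 3) = 1/3: S(10/3) = -127/54.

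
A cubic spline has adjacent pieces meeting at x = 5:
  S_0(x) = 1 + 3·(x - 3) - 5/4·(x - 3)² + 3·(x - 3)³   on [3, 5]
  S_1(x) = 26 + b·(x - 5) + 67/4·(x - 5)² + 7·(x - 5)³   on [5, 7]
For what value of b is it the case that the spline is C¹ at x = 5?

S_0'(x) = 3 - 5/2·(x - 3) + 9·(x - 3)², so S_0'(5) = 34. On the right, S_1'(5) = b, so b = 34.

34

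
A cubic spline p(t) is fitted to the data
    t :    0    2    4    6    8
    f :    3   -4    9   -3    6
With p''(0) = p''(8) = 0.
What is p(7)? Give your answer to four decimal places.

Let σ_i = p''(x_i). Step sizes h_i = 2, 2, 2, 2; slopes of the chords Δ_i = (y_(i+1) - y_i)/h_i = -7/2, 13/2, -6, 9/2.
  2·σ_0 + 8·σ_1 + 2·σ_2 = 6(Δ_1 - Δ_0) = 60
  2·σ_1 + 8·σ_2 + 2·σ_3 = 6(Δ_2 - Δ_1) = -75
  2·σ_2 + 8·σ_3 + 2·σ_4 = 6(Δ_3 - Δ_2) = 63
Natural end conditions: σ_0 = σ_4 = 0.
Hence σ_0 = 0, σ_1 = 1263/112, σ_2 = -423/28, σ_3 = 1305/112, σ_4 = 0.
On [6, 8], p(t) = -3 - 183/56·(t - 6) + 1305/224·(t - 6)² - 435/448·(t - 6)³.
With (t - 6) = 1: p(7) = -633/448.

-1.4129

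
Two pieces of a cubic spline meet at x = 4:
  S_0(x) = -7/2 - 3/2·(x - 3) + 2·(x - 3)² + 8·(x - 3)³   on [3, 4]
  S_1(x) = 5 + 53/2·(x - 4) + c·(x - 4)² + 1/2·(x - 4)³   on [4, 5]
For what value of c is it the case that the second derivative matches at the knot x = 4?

S_0''(x) = 4 + 48·(x - 3), so S_0''(4) = 52. On the right, S_1''(4) = 2c, so c = 26.

26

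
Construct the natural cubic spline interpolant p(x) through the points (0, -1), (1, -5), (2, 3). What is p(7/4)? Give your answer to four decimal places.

0.2969

Let m_i = p''(x_i). Step sizes h_i = 1, 1; slopes of the chords Δ_i = (y_(i+1) - y_i)/h_i = -4, 8.
  1·m_0 + 4·m_1 + 1·m_2 = 6(Δ_1 - Δ_0) = 72
Natural end conditions: m_0 = m_2 = 0.
Hence m_0 = 0, m_1 = 18, m_2 = 0.
On [1, 2], p(x) = -5 + 2·(x - 1) + 9·(x - 1)² - 3·(x - 1)³.
With (x - 1) = 3/4: p(7/4) = 19/64.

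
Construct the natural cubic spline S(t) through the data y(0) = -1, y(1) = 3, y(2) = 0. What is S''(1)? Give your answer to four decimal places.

Write M_i for S''(x_i). With h_i = 1, 1 and divided differences Δ_i = 4, -3, the continuity of S' gives the tridiagonal system
  1·M_0 + 4·M_1 + 1·M_2 = 6(Δ_1 - Δ_0) = -42
Natural end conditions: M_0 = M_2 = 0.
Hence M_0 = 0, M_1 = -21/2, M_2 = 0.

-10.5000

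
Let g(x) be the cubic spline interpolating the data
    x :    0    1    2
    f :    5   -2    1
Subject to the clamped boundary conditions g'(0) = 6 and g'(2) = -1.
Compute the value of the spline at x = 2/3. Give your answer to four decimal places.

Write M_i for g''(x_i). With h_i = 1, 1 and divided differences Δ_i = -7, 3, the continuity of g' gives the tridiagonal system
  1·M_0 + 4·M_1 + 1·M_2 = 6(Δ_1 - Δ_0) = 60
Clamped end conditions give two more equations: 2h_0·M_0 + h_0·M_1 = 6(Δ_0 - g'(0)) = -78 and h_1·M_1 + 2h_1·M_2 = 6(g'(2) - Δ_1) = -24.
Forward elimination and back-substitution give M_0 = -115/2, M_1 = 37, M_2 = -61/2.
On [0, 1], g(x) = 5 + 6·x - 115/4·x² + 63/4·x³.
With x = 2/3: g(2/3) = 8/9.

0.8889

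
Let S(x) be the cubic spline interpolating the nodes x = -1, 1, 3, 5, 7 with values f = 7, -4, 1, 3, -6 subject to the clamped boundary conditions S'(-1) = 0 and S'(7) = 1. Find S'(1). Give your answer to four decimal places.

With M_i denoting the second derivative at x_i, h_i = 2, 2, 2, 2, and Δ_i = (y_(i+1) − y_i)/h_i = -11/2, 5/2, 1, -9/2:
  2·M_0 + 8·M_1 + 2·M_2 = 6(Δ_1 - Δ_0) = 48
  2·M_1 + 8·M_2 + 2·M_3 = 6(Δ_2 - Δ_1) = -9
  2·M_2 + 8·M_3 + 2·M_4 = 6(Δ_3 - Δ_2) = -33
Clamped end conditions give two more equations: 2h_0·M_0 + h_0·M_1 = 6(Δ_0 - S'(-1)) = -33 and h_3·M_3 + 2h_3·M_4 = 6(S'(7) - Δ_3) = 33.
Forward elimination and back-substitution give M_0 = -1471/112, M_1 = 547/56, M_2 = -31/16, M_3 = -365/56, M_4 = 1289/112.
On [1, 3], S'(x) = b_1 + 2c_1·(x - 1) + 3d_1·(x - 1)² with b_1 = Δ_1 - h_1(2M_1 + M_2)/6 = -377/112, c_1 = M_1/2 = 547/112, d_1 = (M_2 - M_1)/(6h_1) = -437/448. So S'(1) = -377/112.

-3.3661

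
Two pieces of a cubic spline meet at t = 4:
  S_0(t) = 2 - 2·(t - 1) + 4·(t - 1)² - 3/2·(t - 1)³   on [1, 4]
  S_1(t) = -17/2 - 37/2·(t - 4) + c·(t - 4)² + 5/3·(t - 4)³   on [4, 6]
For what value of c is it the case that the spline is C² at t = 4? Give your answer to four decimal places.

S_0''(t) = 8 - 9·(t - 1), so S_0''(4) = -19. On the right, S_1''(4) = 2c, so c = -19/2.

-9.5000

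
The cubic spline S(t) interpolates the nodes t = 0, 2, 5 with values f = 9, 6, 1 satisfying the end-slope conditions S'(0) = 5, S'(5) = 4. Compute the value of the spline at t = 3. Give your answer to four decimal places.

1.7481

Let σ_i = S''(x_i). Step sizes h_i = 2, 3; slopes of the chords Δ_i = (y_(i+1) - y_i)/h_i = -3/2, -5/3.
  2·σ_0 + 10·σ_1 + 3·σ_2 = 6(Δ_1 - Δ_0) = -1
Clamped end conditions give two more equations: 2h_0·σ_0 + h_0·σ_1 = 6(Δ_0 - S'(0)) = -39 and h_1·σ_1 + 2h_1·σ_2 = 6(S'(5) - Δ_1) = 34.
Solving: σ_0 = -197/20, σ_1 = 1/5, σ_2 = 167/30.
On [2, 5], S(t) = 6 - 93/20·(t - 2) + 1/10·(t - 2)² + 161/540·(t - 2)³.
With (t - 2) = 1: S(3) = 236/135.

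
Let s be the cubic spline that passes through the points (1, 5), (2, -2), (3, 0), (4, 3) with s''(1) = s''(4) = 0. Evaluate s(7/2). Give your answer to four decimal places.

Put σ_i = s'' at the i-th knot. Here h = (1, 1, 1) and Δ = (-7, 2, 3), so the interior equations h_(i-1)·σ_(i-1) + 2(h_(i-1)+h_i)·σ_i + h_i·σ_(i+1) = 6(Δ_i − Δ_(i-1)) read
  1·σ_0 + 4·σ_1 + 1·σ_2 = 6(Δ_1 - Δ_0) = 54
  1·σ_1 + 4·σ_2 + 1·σ_3 = 6(Δ_2 - Δ_1) = 6
Natural end conditions: σ_0 = σ_3 = 0.
Solving the tridiagonal system: σ_0 = 0, σ_1 = 14, σ_2 = -2, σ_3 = 0.
On [3, 4], s(x) = 0 + 11/3·(x - 3) - 1·(x - 3)² + 1/3·(x - 3)³.
With (x - 3) = 1/2: s(7/2) = 13/8.

1.6250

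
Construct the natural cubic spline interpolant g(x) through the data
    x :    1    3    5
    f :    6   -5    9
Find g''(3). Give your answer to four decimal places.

9.3750

With M_i denoting the second derivative at x_i, h_i = 2, 2, and Δ_i = (y_(i+1) − y_i)/h_i = -11/2, 7:
  2·M_0 + 8·M_1 + 2·M_2 = 6(Δ_1 - Δ_0) = 75
Natural end conditions: M_0 = M_2 = 0.
Hence M_0 = 0, M_1 = 75/8, M_2 = 0.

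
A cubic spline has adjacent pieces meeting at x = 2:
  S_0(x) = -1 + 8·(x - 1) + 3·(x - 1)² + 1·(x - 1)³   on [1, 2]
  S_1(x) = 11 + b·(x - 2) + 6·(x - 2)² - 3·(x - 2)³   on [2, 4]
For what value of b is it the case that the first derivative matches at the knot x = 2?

S_0'(x) = 8 + 6·(x - 1) + 3·(x - 1)², so S_0'(2) = 17. On the right, S_1'(2) = b, so b = 17.

17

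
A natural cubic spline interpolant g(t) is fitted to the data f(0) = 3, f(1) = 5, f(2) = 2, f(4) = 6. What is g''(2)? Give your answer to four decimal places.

Write σ_i for g''(x_i). With h_i = 1, 1, 2 and divided differences Δ_i = 2, -3, 2, the continuity of g' gives the tridiagonal system
  1·σ_0 + 4·σ_1 + 1·σ_2 = 6(Δ_1 - Δ_0) = -30
  1·σ_1 + 6·σ_2 + 2·σ_3 = 6(Δ_2 - Δ_1) = 30
Natural end conditions: σ_0 = σ_3 = 0.
Hence σ_0 = 0, σ_1 = -210/23, σ_2 = 150/23, σ_3 = 0.

6.5217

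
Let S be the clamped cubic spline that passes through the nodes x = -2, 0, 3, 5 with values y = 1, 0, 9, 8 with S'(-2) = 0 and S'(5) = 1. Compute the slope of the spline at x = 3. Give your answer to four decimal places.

0.8125

Put M_i = S'' at the i-th knot. Here h = (2, 3, 2) and Δ = (-1/2, 3, -1/2), so the interior equations h_(i-1)·M_(i-1) + 2(h_(i-1)+h_i)·M_i + h_i·M_(i+1) = 6(Δ_i − Δ_(i-1)) read
  2·M_0 + 10·M_1 + 3·M_2 = 6(Δ_1 - Δ_0) = 21
  3·M_1 + 10·M_2 + 2·M_3 = 6(Δ_2 - Δ_1) = -21
Clamped end conditions give two more equations: 2h_0·M_0 + h_0·M_1 = 6(Δ_0 - S'(-2)) = -3 and h_2·M_2 + 2h_2·M_3 = 6(S'(5) - Δ_2) = 9.
Forward elimination and back-substitution give M_0 = -43/16, M_1 = 31/8, M_2 = -33/8, M_3 = 69/16.
On [3, 5], S'(x) = b_2 + 2c_2·(x - 3) + 3d_2·(x - 3)² with b_2 = Δ_2 - h_2(2M_2 + M_3)/6 = 13/16, c_2 = M_2/2 = -33/16, d_2 = (M_3 - M_2)/(6h_2) = 45/64. So S'(3) = 13/16.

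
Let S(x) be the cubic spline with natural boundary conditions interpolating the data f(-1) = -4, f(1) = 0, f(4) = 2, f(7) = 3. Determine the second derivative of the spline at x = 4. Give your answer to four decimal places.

Write M_i for S''(x_i). With h_i = 2, 3, 3 and divided differences Δ_i = 2, 2/3, 1/3, the continuity of S' gives the tridiagonal system
  2·M_0 + 10·M_1 + 3·M_2 = 6(Δ_1 - Δ_0) = -8
  3·M_1 + 12·M_2 + 3·M_3 = 6(Δ_2 - Δ_1) = -2
Natural end conditions: M_0 = M_3 = 0.
Solving the tridiagonal system: M_0 = 0, M_1 = -30/37, M_2 = 4/111, M_3 = 0.

0.0360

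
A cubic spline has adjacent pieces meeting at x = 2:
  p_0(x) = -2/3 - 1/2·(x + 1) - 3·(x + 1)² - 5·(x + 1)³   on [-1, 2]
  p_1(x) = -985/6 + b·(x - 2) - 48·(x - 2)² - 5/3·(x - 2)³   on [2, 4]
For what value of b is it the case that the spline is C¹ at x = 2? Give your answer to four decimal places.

-153.5000

p_0'(x) = -1/2 - 6·(x + 1) - 15·(x + 1)², so p_0'(2) = -307/2. On the right, p_1'(2) = b, so b = -307/2.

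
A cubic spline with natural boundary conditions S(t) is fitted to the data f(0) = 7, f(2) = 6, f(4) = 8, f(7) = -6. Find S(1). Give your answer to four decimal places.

5.9803

Put σ_i = S'' at the i-th knot. Here h = (2, 2, 3) and Δ = (-1/2, 1, -14/3), so the interior equations h_(i-1)·σ_(i-1) + 2(h_(i-1)+h_i)·σ_i + h_i·σ_(i+1) = 6(Δ_i − Δ_(i-1)) read
  2·σ_0 + 8·σ_1 + 2·σ_2 = 6(Δ_1 - Δ_0) = 9
  2·σ_1 + 10·σ_2 + 3·σ_3 = 6(Δ_2 - Δ_1) = -34
Natural end conditions: σ_0 = σ_3 = 0.
Hence σ_0 = 0, σ_1 = 79/38, σ_2 = -145/38, σ_3 = 0.
On [0, 2], S(t) = 7 - 68/57·t + 0·t² + 79/456·t³.
With t = 1: S(1) = 909/152.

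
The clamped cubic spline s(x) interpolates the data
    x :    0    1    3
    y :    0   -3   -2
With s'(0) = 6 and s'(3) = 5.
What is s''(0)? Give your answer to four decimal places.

-30.8333

Put m_i = s'' at the i-th knot. Here h = (1, 2) and Δ = (-3, 1/2), so the interior equations h_(i-1)·m_(i-1) + 2(h_(i-1)+h_i)·m_i + h_i·m_(i+1) = 6(Δ_i − Δ_(i-1)) read
  1·m_0 + 6·m_1 + 2·m_2 = 6(Δ_1 - Δ_0) = 21
Clamped end conditions give two more equations: 2h_0·m_0 + h_0·m_1 = 6(Δ_0 - s'(0)) = -54 and h_1·m_1 + 2h_1·m_2 = 6(s'(3) - Δ_1) = 27.
Forward elimination and back-substitution give m_0 = -185/6, m_1 = 23/3, m_2 = 35/12.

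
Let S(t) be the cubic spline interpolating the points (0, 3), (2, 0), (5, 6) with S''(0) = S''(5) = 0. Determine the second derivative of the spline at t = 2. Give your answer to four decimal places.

With M_i denoting the second derivative at x_i, h_i = 2, 3, and Δ_i = (y_(i+1) − y_i)/h_i = -3/2, 2:
  2·M_0 + 10·M_1 + 3·M_2 = 6(Δ_1 - Δ_0) = 21
Natural end conditions: M_0 = M_2 = 0.
Solving the tridiagonal system: M_0 = 0, M_1 = 21/10, M_2 = 0.

2.1000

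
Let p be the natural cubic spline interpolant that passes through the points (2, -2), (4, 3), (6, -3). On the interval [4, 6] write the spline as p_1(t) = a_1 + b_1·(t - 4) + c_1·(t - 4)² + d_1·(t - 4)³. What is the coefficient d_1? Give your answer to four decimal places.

Let m_i = p''(x_i). Step sizes h_i = 2, 2; slopes of the chords Δ_i = (y_(i+1) - y_i)/h_i = 5/2, -3.
  2·m_0 + 8·m_1 + 2·m_2 = 6(Δ_1 - Δ_0) = -33
Natural end conditions: m_0 = m_2 = 0.
Hence m_0 = 0, m_1 = -33/8, m_2 = 0.
On [4, 6], with p_1(t) = a_1 + b_1·(t - 4) + c_1·(t - 4)² + d_1·(t - 4)³: c_1 = m_1/2 = -33/16, d_1 = (m_2 - m_1)/(6h_1) = 11/32, b_1 = Δ_1 - h_1(2m_1 + m_2)/6 = -1/4.

0.3438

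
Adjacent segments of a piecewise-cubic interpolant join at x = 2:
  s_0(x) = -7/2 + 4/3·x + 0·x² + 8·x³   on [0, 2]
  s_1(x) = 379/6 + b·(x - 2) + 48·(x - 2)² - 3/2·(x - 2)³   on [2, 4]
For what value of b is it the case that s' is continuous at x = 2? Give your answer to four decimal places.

s_0'(x) = 4/3 + 0·x + 24·x², so s_0'(2) = 292/3. On the right, s_1'(2) = b, so b = 292/3.

97.3333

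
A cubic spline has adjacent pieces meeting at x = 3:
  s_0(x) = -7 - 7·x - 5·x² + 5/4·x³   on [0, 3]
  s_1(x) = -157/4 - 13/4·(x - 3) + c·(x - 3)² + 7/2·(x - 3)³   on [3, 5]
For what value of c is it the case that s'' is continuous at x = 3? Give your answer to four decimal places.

6.2500

s_0''(x) = -10 + 15/2·x, so s_0''(3) = 25/2. On the right, s_1''(3) = 2c, so c = 25/4.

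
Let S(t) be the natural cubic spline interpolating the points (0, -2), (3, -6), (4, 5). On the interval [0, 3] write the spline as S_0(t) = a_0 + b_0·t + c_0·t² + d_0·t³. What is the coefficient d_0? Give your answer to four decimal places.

With m_i denoting the second derivative at x_i, h_i = 3, 1, and Δ_i = (y_(i+1) − y_i)/h_i = -4/3, 11:
  3·m_0 + 8·m_1 + 1·m_2 = 6(Δ_1 - Δ_0) = 74
Natural end conditions: m_0 = m_2 = 0.
Solving the tridiagonal system: m_0 = 0, m_1 = 37/4, m_2 = 0.
On [0, 3], with S_0(t) = a_0 + b_0·t + c_0·t² + d_0·t³: c_0 = m_0/2 = 0, d_0 = (m_1 - m_0)/(6h_0) = 37/72, b_0 = Δ_0 - h_0(2m_0 + m_1)/6 = -143/24.

0.5139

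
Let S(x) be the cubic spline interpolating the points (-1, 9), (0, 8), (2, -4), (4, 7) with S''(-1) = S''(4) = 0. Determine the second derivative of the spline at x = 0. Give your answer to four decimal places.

-8.5909

With σ_i denoting the second derivative at x_i, h_i = 1, 2, 2, and Δ_i = (y_(i+1) − y_i)/h_i = -1, -6, 11/2:
  1·σ_0 + 6·σ_1 + 2·σ_2 = 6(Δ_1 - Δ_0) = -30
  2·σ_1 + 8·σ_2 + 2·σ_3 = 6(Δ_2 - Δ_1) = 69
Natural end conditions: σ_0 = σ_3 = 0.
Forward elimination and back-substitution give σ_0 = 0, σ_1 = -189/22, σ_2 = 237/22, σ_3 = 0.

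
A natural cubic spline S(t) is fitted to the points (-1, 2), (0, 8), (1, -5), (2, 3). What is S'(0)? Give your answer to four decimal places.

-6.9333

Write σ_i for S''(x_i). With h_i = 1, 1, 1 and divided differences Δ_i = 6, -13, 8, the continuity of S' gives the tridiagonal system
  1·σ_0 + 4·σ_1 + 1·σ_2 = 6(Δ_1 - Δ_0) = -114
  1·σ_1 + 4·σ_2 + 1·σ_3 = 6(Δ_2 - Δ_1) = 126
Natural end conditions: σ_0 = σ_3 = 0.
Solving the tridiagonal system: σ_0 = 0, σ_1 = -194/5, σ_2 = 206/5, σ_3 = 0.
On [0, 1], S'(t) = b_1 + 2c_1·t + 3d_1·t² with b_1 = Δ_1 - h_1(2σ_1 + σ_2)/6 = -104/15, c_1 = σ_1/2 = -97/5, d_1 = (σ_2 - σ_1)/(6h_1) = 40/3. So S'(0) = -104/15.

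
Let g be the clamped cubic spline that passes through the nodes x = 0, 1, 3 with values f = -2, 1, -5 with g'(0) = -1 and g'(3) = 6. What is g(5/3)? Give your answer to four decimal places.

Write M_i for g''(x_i). With h_i = 1, 2 and divided differences Δ_i = 3, -3, the continuity of g' gives the tridiagonal system
  1·M_0 + 6·M_1 + 2·M_2 = 6(Δ_1 - Δ_0) = -36
Clamped end conditions give two more equations: 2h_0·M_0 + h_0·M_1 = 6(Δ_0 - g'(0)) = 24 and h_1·M_1 + 2h_1·M_2 = 6(g'(3) - Δ_1) = 54.
Solving: M_0 = 61/3, M_1 = -50/3, M_2 = 131/6.
On [1, 3], g(x) = 1 + 5/6·(x - 1) - 25/3·(x - 1)² + 77/24·(x - 1)³.
With (x - 1) = 2/3: g(5/3) = -97/81.

-1.1975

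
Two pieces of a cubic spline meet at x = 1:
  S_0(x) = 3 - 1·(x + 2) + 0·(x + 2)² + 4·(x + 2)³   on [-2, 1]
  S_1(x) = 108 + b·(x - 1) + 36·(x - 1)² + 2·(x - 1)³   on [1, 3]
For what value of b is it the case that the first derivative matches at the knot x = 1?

S_0'(x) = -1 + 0·(x + 2) + 12·(x + 2)², so S_0'(1) = 107. On the right, S_1'(1) = b, so b = 107.

107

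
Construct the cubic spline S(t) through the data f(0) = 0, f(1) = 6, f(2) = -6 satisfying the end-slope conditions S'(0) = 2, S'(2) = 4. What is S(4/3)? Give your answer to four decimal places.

1.7037

With σ_i denoting the second derivative at x_i, h_i = 1, 1, and Δ_i = (y_(i+1) − y_i)/h_i = 6, -12:
  1·σ_0 + 4·σ_1 + 1·σ_2 = 6(Δ_1 - Δ_0) = -108
Clamped end conditions give two more equations: 2h_0·σ_0 + h_0·σ_1 = 6(Δ_0 - S'(0)) = 24 and h_1·σ_1 + 2h_1·σ_2 = 6(S'(2) - Δ_1) = 96.
Forward elimination and back-substitution give σ_0 = 40, σ_1 = -56, σ_2 = 76.
On [1, 2], S(t) = 6 - 6·(t - 1) - 28·(t - 1)² + 22·(t - 1)³.
With (t - 1) = 1/3: S(4/3) = 46/27.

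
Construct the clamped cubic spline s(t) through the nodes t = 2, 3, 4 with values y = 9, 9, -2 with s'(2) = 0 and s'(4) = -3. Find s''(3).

-30

With m_i denoting the second derivative at x_i, h_i = 1, 1, and Δ_i = (y_(i+1) − y_i)/h_i = 0, -11:
  1·m_0 + 4·m_1 + 1·m_2 = 6(Δ_1 - Δ_0) = -66
Clamped end conditions give two more equations: 2h_0·m_0 + h_0·m_1 = 6(Δ_0 - s'(2)) = 0 and h_1·m_1 + 2h_1·m_2 = 6(s'(4) - Δ_1) = 48.
Forward elimination and back-substitution give m_0 = 15, m_1 = -30, m_2 = 39.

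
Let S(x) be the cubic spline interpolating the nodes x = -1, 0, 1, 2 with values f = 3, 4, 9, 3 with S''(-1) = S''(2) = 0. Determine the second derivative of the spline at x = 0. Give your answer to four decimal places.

10.8000

Let M_i = S''(x_i). Step sizes h_i = 1, 1, 1; slopes of the chords Δ_i = (y_(i+1) - y_i)/h_i = 1, 5, -6.
  1·M_0 + 4·M_1 + 1·M_2 = 6(Δ_1 - Δ_0) = 24
  1·M_1 + 4·M_2 + 1·M_3 = 6(Δ_2 - Δ_1) = -66
Natural end conditions: M_0 = M_3 = 0.
Hence M_0 = 0, M_1 = 54/5, M_2 = -96/5, M_3 = 0.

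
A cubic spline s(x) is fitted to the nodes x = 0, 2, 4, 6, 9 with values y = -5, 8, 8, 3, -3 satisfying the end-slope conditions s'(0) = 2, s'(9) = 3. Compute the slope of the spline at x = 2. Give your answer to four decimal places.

Put M_i = s'' at the i-th knot. Here h = (2, 2, 2, 3) and Δ = (13/2, 0, -5/2, -2), so the interior equations h_(i-1)·M_(i-1) + 2(h_(i-1)+h_i)·M_i + h_i·M_(i+1) = 6(Δ_i − Δ_(i-1)) read
  2·M_0 + 8·M_1 + 2·M_2 = 6(Δ_1 - Δ_0) = -39
  2·M_1 + 8·M_2 + 2·M_3 = 6(Δ_2 - Δ_1) = -15
  2·M_2 + 10·M_3 + 3·M_4 = 6(Δ_3 - Δ_2) = 3
Clamped end conditions give two more equations: 2h_0·M_0 + h_0·M_1 = 6(Δ_0 - s'(0)) = 27 and h_3·M_3 + 2h_3·M_4 = 6(s'(9) - Δ_3) = 30.
Forward elimination and back-substitution give M_0 = 1457/138, M_1 = -1051/138, M_2 = 28/69, M_3 = -104/69, M_4 = 397/69.
On [2, 4], s'(x) = b_1 + 2c_1·(x - 2) + 3d_1·(x - 2)² with b_1 = Δ_1 - h_1(2M_1 + M_2)/6 = 341/69, c_1 = M_1/2 = -1051/276, d_1 = (M_2 - M_1)/(6h_1) = 123/184. So s'(2) = 341/69.

4.9420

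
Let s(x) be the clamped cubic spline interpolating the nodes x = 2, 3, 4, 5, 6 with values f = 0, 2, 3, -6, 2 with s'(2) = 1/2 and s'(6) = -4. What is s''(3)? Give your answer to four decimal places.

With m_i denoting the second derivative at x_i, h_i = 1, 1, 1, 1, and Δ_i = (y_(i+1) − y_i)/h_i = 2, 1, -9, 8:
  1·m_0 + 4·m_1 + 1·m_2 = 6(Δ_1 - Δ_0) = -6
  1·m_1 + 4·m_2 + 1·m_3 = 6(Δ_2 - Δ_1) = -60
  1·m_2 + 4·m_3 + 1·m_4 = 6(Δ_3 - Δ_2) = 102
Clamped end conditions give two more equations: 2h_0·m_0 + h_0·m_1 = 6(Δ_0 - s'(2)) = 9 and h_3·m_3 + 2h_3·m_4 = 6(s'(6) - Δ_3) = -72.
Solving the tridiagonal system: m_0 = 111/56, m_1 = 141/28, m_2 = -225/8, m_3 = 1329/28, m_4 = -3345/56.

5.0357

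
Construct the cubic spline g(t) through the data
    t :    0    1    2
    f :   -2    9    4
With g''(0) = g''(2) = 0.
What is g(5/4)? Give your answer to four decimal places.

9.0625

Let M_i = g''(x_i). Step sizes h_i = 1, 1; slopes of the chords Δ_i = (y_(i+1) - y_i)/h_i = 11, -5.
  1·M_0 + 4·M_1 + 1·M_2 = 6(Δ_1 - Δ_0) = -96
Natural end conditions: M_0 = M_2 = 0.
Forward elimination and back-substitution give M_0 = 0, M_1 = -24, M_2 = 0.
On [1, 2], g(t) = 9 + 3·(t - 1) - 12·(t - 1)² + 4·(t - 1)³.
With (t - 1) = 1/4: g(5/4) = 145/16.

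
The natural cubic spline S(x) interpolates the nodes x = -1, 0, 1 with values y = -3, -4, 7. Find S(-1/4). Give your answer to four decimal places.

-4.7344

Write M_i for S''(x_i). With h_i = 1, 1 and divided differences Δ_i = -1, 11, the continuity of S' gives the tridiagonal system
  1·M_0 + 4·M_1 + 1·M_2 = 6(Δ_1 - Δ_0) = 72
Natural end conditions: M_0 = M_2 = 0.
Solving the tridiagonal system: M_0 = 0, M_1 = 18, M_2 = 0.
On [-1, 0], S(x) = -3 - 4·(x + 1) + 0·(x + 1)² + 3·(x + 1)³.
With (x + 1) = 3/4: S(-1/4) = -303/64.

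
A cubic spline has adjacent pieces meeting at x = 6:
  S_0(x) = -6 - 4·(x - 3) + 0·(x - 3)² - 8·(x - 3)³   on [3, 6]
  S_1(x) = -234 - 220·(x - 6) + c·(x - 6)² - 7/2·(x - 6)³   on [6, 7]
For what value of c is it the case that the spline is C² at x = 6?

-72

S_0''(x) = 0 - 48·(x - 3), so S_0''(6) = -144. On the right, S_1''(6) = 2c, so c = -72.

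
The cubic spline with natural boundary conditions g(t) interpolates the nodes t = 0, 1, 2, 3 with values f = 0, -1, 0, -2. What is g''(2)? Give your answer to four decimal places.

-5.6000

Write M_i for g''(x_i). With h_i = 1, 1, 1 and divided differences Δ_i = -1, 1, -2, the continuity of g' gives the tridiagonal system
  1·M_0 + 4·M_1 + 1·M_2 = 6(Δ_1 - Δ_0) = 12
  1·M_1 + 4·M_2 + 1·M_3 = 6(Δ_2 - Δ_1) = -18
Natural end conditions: M_0 = M_3 = 0.
Solving the tridiagonal system: M_0 = 0, M_1 = 22/5, M_2 = -28/5, M_3 = 0.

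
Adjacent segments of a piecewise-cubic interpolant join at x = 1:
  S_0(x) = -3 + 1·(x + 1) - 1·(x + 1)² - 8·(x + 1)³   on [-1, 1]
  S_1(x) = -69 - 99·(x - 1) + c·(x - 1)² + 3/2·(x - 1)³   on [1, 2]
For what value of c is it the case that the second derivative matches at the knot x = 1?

S_0''(x) = -2 - 48·(x + 1), so S_0''(1) = -98. On the right, S_1''(1) = 2c, so c = -49.

-49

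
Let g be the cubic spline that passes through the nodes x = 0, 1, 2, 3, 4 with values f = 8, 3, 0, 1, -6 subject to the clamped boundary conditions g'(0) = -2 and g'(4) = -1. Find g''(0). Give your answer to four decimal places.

-10.4643

Write σ_i for g''(x_i). With h_i = 1, 1, 1, 1 and divided differences Δ_i = -5, -3, 1, -7, the continuity of g' gives the tridiagonal system
  1·σ_0 + 4·σ_1 + 1·σ_2 = 6(Δ_1 - Δ_0) = 12
  1·σ_1 + 4·σ_2 + 1·σ_3 = 6(Δ_2 - Δ_1) = 24
  1·σ_2 + 4·σ_3 + 1·σ_4 = 6(Δ_3 - Δ_2) = -48
Clamped end conditions give two more equations: 2h_0·σ_0 + h_0·σ_1 = 6(Δ_0 - g'(0)) = -18 and h_3·σ_3 + 2h_3·σ_4 = 6(g'(4) - Δ_3) = 36.
Hence σ_0 = -293/28, σ_1 = 41/14, σ_2 = 43/4, σ_3 = -307/14, σ_4 = 811/28.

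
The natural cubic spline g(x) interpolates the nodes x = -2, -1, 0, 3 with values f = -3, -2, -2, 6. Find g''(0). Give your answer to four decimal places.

2.2581

With σ_i denoting the second derivative at x_i, h_i = 1, 1, 3, and Δ_i = (y_(i+1) − y_i)/h_i = 1, 0, 8/3:
  1·σ_0 + 4·σ_1 + 1·σ_2 = 6(Δ_1 - Δ_0) = -6
  1·σ_1 + 8·σ_2 + 3·σ_3 = 6(Δ_2 - Δ_1) = 16
Natural end conditions: σ_0 = σ_3 = 0.
Forward elimination and back-substitution give σ_0 = 0, σ_1 = -64/31, σ_2 = 70/31, σ_3 = 0.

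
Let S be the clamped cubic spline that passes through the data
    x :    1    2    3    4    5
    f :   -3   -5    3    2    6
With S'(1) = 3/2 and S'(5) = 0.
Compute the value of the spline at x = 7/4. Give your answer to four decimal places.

-5.0504

Write m_i for S''(x_i). With h_i = 1, 1, 1, 1 and divided differences Δ_i = -2, 8, -1, 4, the continuity of S' gives the tridiagonal system
  1·m_0 + 4·m_1 + 1·m_2 = 6(Δ_1 - Δ_0) = 60
  1·m_1 + 4·m_2 + 1·m_3 = 6(Δ_2 - Δ_1) = -54
  1·m_2 + 4·m_3 + 1·m_4 = 6(Δ_3 - Δ_2) = 30
Clamped end conditions give two more equations: 2h_0·m_0 + h_0·m_1 = 6(Δ_0 - S'(1)) = -21 and h_3·m_3 + 2h_3·m_4 = 6(S'(5) - Δ_3) = -24.
Hence m_0 = -1353/56, m_1 = 765/28, m_2 = -201/8, m_3 = 537/28, m_4 = -1209/56.
On [1, 2], S(x) = -3 + 3/2·(x - 1) - 1353/112·(x - 1)² + 961/112·(x - 1)³.
With (x - 1) = 3/4: S(7/4) = -36201/7168.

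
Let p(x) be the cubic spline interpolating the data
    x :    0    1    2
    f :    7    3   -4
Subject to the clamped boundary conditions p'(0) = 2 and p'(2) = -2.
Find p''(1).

-5

Write M_i for p''(x_i). With h_i = 1, 1 and divided differences Δ_i = -4, -7, the continuity of p' gives the tridiagonal system
  1·M_0 + 4·M_1 + 1·M_2 = 6(Δ_1 - Δ_0) = -18
Clamped end conditions give two more equations: 2h_0·M_0 + h_0·M_1 = 6(Δ_0 - p'(0)) = -36 and h_1·M_1 + 2h_1·M_2 = 6(p'(2) - Δ_1) = 30.
Solving the tridiagonal system: M_0 = -31/2, M_1 = -5, M_2 = 35/2.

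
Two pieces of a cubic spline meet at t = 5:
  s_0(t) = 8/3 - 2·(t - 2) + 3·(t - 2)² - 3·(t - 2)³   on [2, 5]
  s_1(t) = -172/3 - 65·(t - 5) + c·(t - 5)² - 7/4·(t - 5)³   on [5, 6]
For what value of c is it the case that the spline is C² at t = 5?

-24

s_0''(t) = 6 - 18·(t - 2), so s_0''(5) = -48. On the right, s_1''(5) = 2c, so c = -24.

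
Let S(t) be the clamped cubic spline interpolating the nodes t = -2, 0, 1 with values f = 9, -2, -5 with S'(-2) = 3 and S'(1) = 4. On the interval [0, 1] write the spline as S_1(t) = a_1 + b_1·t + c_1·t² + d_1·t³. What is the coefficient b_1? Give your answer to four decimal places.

Write m_i for S''(x_i). With h_i = 2, 1 and divided differences Δ_i = -11/2, -3, the continuity of S' gives the tridiagonal system
  2·m_0 + 6·m_1 + 1·m_2 = 6(Δ_1 - Δ_0) = 15
Clamped end conditions give two more equations: 2h_0·m_0 + h_0·m_1 = 6(Δ_0 - S'(-2)) = -51 and h_1·m_1 + 2h_1·m_2 = 6(S'(1) - Δ_1) = 42.
Hence m_0 = -179/12, m_1 = 13/3, m_2 = 113/6.
On [0, 1], with S_1(t) = a_1 + b_1·t + c_1·t² + d_1·t³: c_1 = m_1/2 = 13/6, d_1 = (m_2 - m_1)/(6h_1) = 29/12, b_1 = Δ_1 - h_1(2m_1 + m_2)/6 = -91/12.

-7.5833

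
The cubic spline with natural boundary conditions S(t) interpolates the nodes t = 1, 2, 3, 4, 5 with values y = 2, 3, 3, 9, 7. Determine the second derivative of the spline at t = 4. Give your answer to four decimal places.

With M_i denoting the second derivative at x_i, h_i = 1, 1, 1, 1, and Δ_i = (y_(i+1) − y_i)/h_i = 1, 0, 6, -2:
  1·M_0 + 4·M_1 + 1·M_2 = 6(Δ_1 - Δ_0) = -6
  1·M_1 + 4·M_2 + 1·M_3 = 6(Δ_2 - Δ_1) = 36
  1·M_2 + 4·M_3 + 1·M_4 = 6(Δ_3 - Δ_2) = -48
Natural end conditions: M_0 = M_4 = 0.
Solving the tridiagonal system: M_0 = 0, M_1 = -141/28, M_2 = 99/7, M_3 = -435/28, M_4 = 0.

-15.5357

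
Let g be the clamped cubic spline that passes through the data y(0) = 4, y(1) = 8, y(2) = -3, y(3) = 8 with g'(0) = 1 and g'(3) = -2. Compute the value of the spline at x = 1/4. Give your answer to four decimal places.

5.0469

Put M_i = g'' at the i-th knot. Here h = (1, 1, 1) and Δ = (4, -11, 11), so the interior equations h_(i-1)·M_(i-1) + 2(h_(i-1)+h_i)·M_i + h_i·M_(i+1) = 6(Δ_i − Δ_(i-1)) read
  1·M_0 + 4·M_1 + 1·M_2 = 6(Δ_1 - Δ_0) = -90
  1·M_1 + 4·M_2 + 1·M_3 = 6(Δ_2 - Δ_1) = 132
Clamped end conditions give two more equations: 2h_0·M_0 + h_0·M_1 = 6(Δ_0 - g'(0)) = 18 and h_2·M_2 + 2h_2·M_3 = 6(g'(3) - Δ_2) = -78.
Hence M_0 = 32, M_1 = -46, M_2 = 62, M_3 = -70.
On [0, 1], g(x) = 4 + 1·x + 16·x² - 13·x³.
With x = 1/4: g(1/4) = 323/64.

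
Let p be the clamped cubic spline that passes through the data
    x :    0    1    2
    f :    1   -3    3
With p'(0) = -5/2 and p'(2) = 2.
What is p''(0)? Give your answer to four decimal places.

With M_i denoting the second derivative at x_i, h_i = 1, 1, and Δ_i = (y_(i+1) − y_i)/h_i = -4, 6:
  1·M_0 + 4·M_1 + 1·M_2 = 6(Δ_1 - Δ_0) = 60
Clamped end conditions give two more equations: 2h_0·M_0 + h_0·M_1 = 6(Δ_0 - p'(0)) = -9 and h_1·M_1 + 2h_1·M_2 = 6(p'(2) - Δ_1) = -24.
Solving the tridiagonal system: M_0 = -69/4, M_1 = 51/2, M_2 = -99/4.

-17.2500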